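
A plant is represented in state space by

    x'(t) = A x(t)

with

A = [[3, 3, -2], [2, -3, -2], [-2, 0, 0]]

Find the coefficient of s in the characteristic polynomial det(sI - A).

-19

Expand det(sI - A) for the 3×3 matrix.
p(s) = s^3 - 19s - 24.
(Check: constant term = det(-A) = (-1)^3 det A = -24; coefficient of s^2 = -tr A = 0.)
The coefficient of s is -19.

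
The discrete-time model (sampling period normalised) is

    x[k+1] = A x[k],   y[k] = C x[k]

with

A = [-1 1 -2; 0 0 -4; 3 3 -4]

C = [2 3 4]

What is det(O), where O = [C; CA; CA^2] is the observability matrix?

CA = [[10, 14, -32]]
CA^2 = [[-106, -86, 52]]
Observability matrix O = [C; CA; CA^2] = [[2, 3, 4], [10, 14, -32], [-106, -86, 52]]
Expanding along the first row, det(O) = 2·(14·52 - (-32)·(-86)) - 3·(10·52 - (-32)·(-106)) + 4·(10·(-86) - 14·(-106)) = 2·(-2024) - 3·(-2872) + 4·624 = 7064
Since det(O) ≠ 0, rank(O) = 3 and the system is completely observable.

7064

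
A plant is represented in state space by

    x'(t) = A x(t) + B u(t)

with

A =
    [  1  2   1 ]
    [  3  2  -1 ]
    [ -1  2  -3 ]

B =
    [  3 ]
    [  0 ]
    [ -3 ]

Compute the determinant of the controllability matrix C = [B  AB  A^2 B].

AB = [[0], [12], [6]]
A^2B = [[30], [18], [6]]
Controllability matrix C = [B  AB  A^2B] = [[3, 0, 30], [0, 12, 18], [-3, 6, 6]]
Expanding along the first row, det(C) = 3·(12·6 - 18·6) - 0·(0·6 - 18·(-3)) + 30·(0·6 - 12·(-3)) = 3·(-36) - 0·54 + 30·36 = 972
Since det(C) ≠ 0, rank(C) = 3 and the system is completely controllable.

972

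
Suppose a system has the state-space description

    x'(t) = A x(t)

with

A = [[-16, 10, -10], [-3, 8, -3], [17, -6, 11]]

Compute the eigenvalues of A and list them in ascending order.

-6, 4, 5

det(sI - A) = s^3 - (tr A)s^2 + (M11 + M22 + M33)s - det A, where Mii is the 2×2 principal minor of A obtained by deleting row i and column i.
tr A = (-16) + 8 + 11 = 3; M11 = 8·11 - (-3)·(-6) = 88 - 18 = 70; M22 = (-16)·11 - (-10)·17 = -176 - (-170) = -6; M33 = (-16)·8 - 10·(-3) = -128 - (-30) = -98; sum of minors = -34.
det A = (-16)·(8·11 - (-3)·(-6)) - 10·((-3)·11 - (-3)·17) + (-10)·((-3)·(-6) - 8·17) = (-16)·70 - 10·18 + (-10)·(-118) = -120.
So p(s) = det(sI - A) = s^3 - 3s^2 - 34s + 120.
Rational-root test: any integer root divides 120. Testing small divisors, s = 4 works: p(4) = 64 + (-48) + (-136) + 120 = 0, so (s - 4) is a factor.
Dividing, p(s) = (s - 4)(s^2 + s - 30).
Factor s^2 + s - 30: two numbers with sum -1 and product -30 are 5 and -6, so s^2 + s - 30 = (s - 5)(s + 6).
Hence p(s) = (s - 5) (s - 4) (s + 6), with roots -6, 4, 5.
At least one eigenvalue has non-negative real part, so the system is not asymptotically stable.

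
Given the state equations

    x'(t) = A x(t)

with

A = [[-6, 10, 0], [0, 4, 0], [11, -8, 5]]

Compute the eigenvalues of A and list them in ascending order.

-6, 4, 5

det(sI - A) = s^3 - (tr A)s^2 + (M11 + M22 + M33)s - det A, where Mii is the 2×2 principal minor of A obtained by deleting row i and column i.
tr A = (-6) + 4 + 5 = 3; M11 = 4·5 - 0·(-8) = 20 - 0 = 20; M22 = (-6)·5 - 0·11 = -30 - 0 = -30; M33 = (-6)·4 - 10·0 = -24 - 0 = -24; sum of minors = -34.
det A = (-6)·(4·5 - 0·(-8)) - 10·(0·5 - 0·11) + 0·(0·(-8) - 4·11) = (-6)·20 - 10·0 + 0·(-44) = -120.
So p(s) = det(sI - A) = s^3 - 3s^2 - 34s + 120.
Rational-root test: any integer root divides 120. Testing small divisors, s = 4 works: p(4) = 64 + (-48) + (-136) + 120 = 0, so (s - 4) is a factor.
Dividing, p(s) = (s - 4)(s^2 + s - 30).
Factor s^2 + s - 30: two numbers with sum -1 and product -30 are 5 and -6, so s^2 + s - 30 = (s - 5)(s + 6).
Hence p(s) = (s - 5) (s - 4) (s + 6), with roots -6, 4, 5.
At least one eigenvalue has non-negative real part, so the system is not asymptotically stable.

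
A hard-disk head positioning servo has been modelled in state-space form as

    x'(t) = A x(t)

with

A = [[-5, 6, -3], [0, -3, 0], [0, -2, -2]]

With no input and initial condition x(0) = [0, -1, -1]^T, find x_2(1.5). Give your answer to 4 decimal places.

det(sI - A) = s^3 - (tr A)s^2 + (M11 + M22 + M33)s - det A, where Mii is the 2×2 principal minor of A obtained by deleting row i and column i.
tr A = (-5) + (-3) + (-2) = -10; M11 = (-3)·(-2) - 0·(-2) = 6 - 0 = 6; M22 = (-5)·(-2) - (-3)·0 = 10 - 0 = 10; M33 = (-5)·(-3) - 6·0 = 15 - 0 = 15; sum of minors = 31.
det A = (-5)·((-3)·(-2) - 0·(-2)) - 6·(0·(-2) - 0·0) + (-3)·(0·(-2) - (-3)·0) = (-5)·6 - 6·0 + (-3)·0 = -30.
So p(s) = det(sI - A) = s^3 + 10s^2 + 31s + 30.
Rational-root test: any integer root divides 30. Testing small divisors, s = -2 works: p(-2) = -8 + 40 + (-62) + 30 = 0, so (s + 2) is a factor.
Dividing, p(s) = (s + 2)(s^2 + 8s + 15).
Factor s^2 + 8s + 15: two numbers with sum -8 and product 15 are -3 and -5, so s^2 + 8s + 15 = (s + 3)(s + 5).
Hence p(s) = (s + 2) (s + 3) (s + 5), with roots -5, -3, -2.
The eigenvalues -5, -3, -2 are distinct and real, so A is diagonalisable and x(t) = e^{At} x(0) = V diag(e^{λ_i t}) V^{-1} x(0), where the columns of V are the eigenvectors.
λ = -5: A - (-5)I = [[0, 6, -3], [0, 2, 0], [0, -2, 3]]. v must be orthogonal to every row; (row 1) × (row 2) = [6, 0, 0], so take v_1 = [1, 0, 0]^T.
λ = -3: A - (-3)I = [[-2, 6, -3], [0, 0, 0], [0, -2, 1]]. v must be orthogonal to every row; (row 1) × (row 3) = [0, 2, 4], so take v_2 = [0, 1, 2]^T.
λ = -2: A - (-2)I = [[-3, 6, -3], [0, -1, 0], [0, -2, 0]]. v must be orthogonal to every row; (row 1) × (row 2) = [-3, 0, 3], so take v_3 = [-1, 0, 1]^T.
V = [v_1 v_2 v_3] = [[1, 0, -1], [0, 1, 0], [0, 2, 1]] has det V = 1, so V^{-1} = adj(V)/det V = [[1, -2, 1], [0, 1, 0], [0, -2, 1]].
Modal coordinates z(0) = V^{-1} x(0): 1·0 + (-2)·(-1) + 1·(-1) = 1; 0·0 + 1·(-1) + 0·(-1) = -1; 0·0 + (-2)·(-1) + 1·(-1) = 1; so z(0) = [1, -1, 1]^T.
x_2(t) = Σ_i (v_i)_2 · z_i(0) · e^{λ_i t} (row 2 of V times the modal terms).
x_2(1.5) = 0·1·e^{-5·1.5} + 1·(-1)·e^{-3·1.5} + 0·1·e^{-2·1.5} = 0·0.000553 + (-1)·0.011109 + 0·0.049787 = -0.0111.

-0.0111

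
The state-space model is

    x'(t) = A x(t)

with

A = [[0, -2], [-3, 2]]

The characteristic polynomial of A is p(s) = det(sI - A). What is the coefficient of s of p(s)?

-2

For a 2×2 matrix, det(sI - A) = s^2 - (tr A)s + det A.
tr A = 2, det A = -6.
So p(s) = s^2 - 2s - 6.
The coefficient of s is -2.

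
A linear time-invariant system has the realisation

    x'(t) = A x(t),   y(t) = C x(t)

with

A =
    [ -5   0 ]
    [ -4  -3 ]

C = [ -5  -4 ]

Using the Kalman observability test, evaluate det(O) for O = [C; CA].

CA = [[41, 12]]
Observability matrix O = [C; CA] = [[-5, -4], [41, 12]]
det(O) = (-5)·12 - (-4)·41 = -60 - (-164) = 104
Since det(O) ≠ 0, rank(O) = 2 and the system is completely observable.

104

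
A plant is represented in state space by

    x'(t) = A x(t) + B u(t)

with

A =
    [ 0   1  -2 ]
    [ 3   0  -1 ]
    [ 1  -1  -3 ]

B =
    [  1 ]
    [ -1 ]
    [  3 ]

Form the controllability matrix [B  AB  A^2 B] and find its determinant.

AB = [[-7], [0], [-7]]
A^2B = [[14], [-14], [14]]
Controllability matrix C = [B  AB  A^2B] = [[1, -7, 14], [-1, 0, -14], [3, -7, 14]]
Expanding along the first row, det(C) = 1·(0·14 - (-14)·(-7)) - (-7)·((-1)·14 - (-14)·3) + 14·((-1)·(-7) - 0·3) = 1·(-98) - (-7)·28 + 14·7 = 196
Since det(C) ≠ 0, rank(C) = 3 and the system is completely controllable.

196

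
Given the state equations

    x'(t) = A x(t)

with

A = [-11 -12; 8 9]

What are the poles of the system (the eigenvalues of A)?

-3, 1

det(sI - A) = s^2 - (tr A)s + det A, with tr A = (-11) + 9 = -2 and det A = (-11)·9 - (-12)·8 = -99 - (-96) = -3.
So p(s) = det(sI - A) = s^2 + 2s - 3.
Factor s^2 + 2s - 3: two numbers with sum -2 and product -3 are 1 and -3, so s^2 + 2s - 3 = (s - 1)(s + 3).
Hence p(s) = (s - 1) (s + 3), with roots -3, 1.
At least one eigenvalue has non-negative real part, so the system is not asymptotically stable.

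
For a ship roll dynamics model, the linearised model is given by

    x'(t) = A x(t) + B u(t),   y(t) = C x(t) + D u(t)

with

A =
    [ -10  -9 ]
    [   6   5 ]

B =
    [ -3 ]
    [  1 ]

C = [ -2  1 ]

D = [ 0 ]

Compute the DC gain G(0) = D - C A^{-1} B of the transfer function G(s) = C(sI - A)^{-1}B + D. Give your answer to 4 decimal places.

G(0) = C(-A)^{-1}B + D = -C A^{-1} B + D.
det A = 4, so A^{-1} = (1/4)·adj(A) = [[5/4, 9/4], [-3/2, -5/2]]
A^{-1} B = [-3/2, 2]^T
C A^{-1} B = 5
G(0) = D - C A^{-1} B = 0 - (5) = -5

-5.0000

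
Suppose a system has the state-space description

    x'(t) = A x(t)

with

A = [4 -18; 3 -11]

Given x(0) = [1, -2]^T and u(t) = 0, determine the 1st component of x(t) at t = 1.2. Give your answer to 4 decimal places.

1.3261

det(sI - A) = s^2 - (tr A)s + det A, with tr A = 4 + (-11) = -7 and det A = 4·(-11) - (-18)·3 = -44 - (-54) = 10.
So p(s) = det(sI - A) = s^2 + 7s + 10.
Factor s^2 + 7s + 10: two numbers with sum -7 and product 10 are -2 and -5, so s^2 + 7s + 10 = (s + 2)(s + 5).
Hence p(s) = (s + 2) (s + 5), with roots -5, -2.
The eigenvalues -5, -2 are distinct and real, so A is diagonalisable and x(t) = e^{At} x(0) = V diag(e^{λ_i t}) V^{-1} x(0), where the columns of V are the eigenvectors.
λ = -5: A - (-5)I = [[9, -18], [3, -6]]. Row 1 gives 9·v1 + (-18)·v2 = 0, so take v_1 = [2, 1]^T.
λ = -2: A - (-2)I = [[6, -18], [3, -9]]. Row 1 gives 6·v1 + (-18)·v2 = 0, so take v_2 = [3, 1]^T.
V = [v_1 v_2] = [[2, 3], [1, 1]] has det V = -1, so V^{-1} = adj(V)/det V = [[-1, 3], [1, -2]].
Modal coordinates z(0) = V^{-1} x(0): (-1)·1 + 3·(-2) = -7; 1·1 + (-2)·(-2) = 5; so z(0) = [-7, 5]^T.
x_1(t) = Σ_i (v_i)_1 · z_i(0) · e^{λ_i t} (row 1 of V times the modal terms).
x_1(1.2) = 2·(-7)·e^{-5·1.2} + 3·5·e^{-2·1.2} = (-14)·0.002479 + 15·0.090718 = 1.3261.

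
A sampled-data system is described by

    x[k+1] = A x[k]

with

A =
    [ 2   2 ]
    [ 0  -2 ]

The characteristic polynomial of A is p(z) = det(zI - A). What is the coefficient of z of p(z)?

0

For a 2×2 matrix, det(zI - A) = z^2 - (tr A)z + det A.
tr A = 0, det A = -4.
So p(z) = z^2 - 4.
The coefficient of z is 0.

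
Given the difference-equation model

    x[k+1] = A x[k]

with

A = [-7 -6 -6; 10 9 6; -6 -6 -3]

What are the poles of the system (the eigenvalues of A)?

det(zI - A) = z^3 - (tr A)z^2 + (M11 + M22 + M33)z - det A, where Mii is the 2×2 principal minor of A obtained by deleting row i and column i.
tr A = (-7) + 9 + (-3) = -1; M11 = 9·(-3) - 6·(-6) = -27 - (-36) = 9; M22 = (-7)·(-3) - (-6)·(-6) = 21 - 36 = -15; M33 = (-7)·9 - (-6)·10 = -63 - (-60) = -3; sum of minors = -9.
det A = (-7)·(9·(-3) - 6·(-6)) - (-6)·(10·(-3) - 6·(-6)) + (-6)·(10·(-6) - 9·(-6)) = (-7)·9 - (-6)·6 + (-6)·(-6) = 9.
So p(z) = det(zI - A) = z^3 + z^2 - 9z - 9.
Rational-root test: any integer root divides -9. Testing small divisors, z = -1 works: p(-1) = -1 + 1 + 9 + (-9) = 0, so (z + 1) is a factor.
Dividing, p(z) = (z + 1)(z^2 - 9).
Factor z^2 - 9: two numbers with sum 0 and product -9 are 3 and -3, so z^2 - 9 = (z - 3)(z + 3).
Hence p(z) = (z - 3) (z + 1) (z + 3), with roots -3, -1, 3.

-3, -1, 3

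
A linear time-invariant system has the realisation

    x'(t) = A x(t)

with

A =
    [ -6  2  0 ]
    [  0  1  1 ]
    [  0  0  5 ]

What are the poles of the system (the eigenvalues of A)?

det(sI - A) = s^3 - (tr A)s^2 + (M11 + M22 + M33)s - det A, where Mii is the 2×2 principal minor of A obtained by deleting row i and column i.
tr A = (-6) + 1 + 5 = 0; M11 = 1·5 - 1·0 = 5 - 0 = 5; M22 = (-6)·5 - 0·0 = -30 - 0 = -30; M33 = (-6)·1 - 2·0 = -6 - 0 = -6; sum of minors = -31.
det A = (-6)·(1·5 - 1·0) - 2·(0·5 - 1·0) + 0·(0·0 - 1·0) = (-6)·5 - 2·0 + 0·0 = -30.
So p(s) = det(sI - A) = s^3 - 31s + 30.
Rational-root test: any integer root divides 30. Testing small divisors, s = 1 works: p(1) = 1 + 0 + (-31) + 30 = 0, so (s - 1) is a factor.
Dividing, p(s) = (s - 1)(s^2 + s - 30).
Factor s^2 + s - 30: two numbers with sum -1 and product -30 are 5 and -6, so s^2 + s - 30 = (s - 5)(s + 6).
Hence p(s) = (s - 5) (s - 1) (s + 6), with roots -6, 1, 5.
At least one eigenvalue has non-negative real part, so the system is not asymptotically stable.

-6, 1, 5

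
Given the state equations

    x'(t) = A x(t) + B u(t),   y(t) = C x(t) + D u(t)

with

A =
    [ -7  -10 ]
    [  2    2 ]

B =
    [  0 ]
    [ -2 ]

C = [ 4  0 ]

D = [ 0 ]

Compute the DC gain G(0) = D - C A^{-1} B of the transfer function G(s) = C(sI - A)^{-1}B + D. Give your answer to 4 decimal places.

G(0) = C(-A)^{-1}B + D = -C A^{-1} B + D.
det A = 6, so A^{-1} = (1/6)·adj(A) = [[1/3, 5/3], [-1/3, -7/6]]
A^{-1} B = [-10/3, 7/3]^T
C A^{-1} B = -40/3
G(0) = D - C A^{-1} B = 0 - (-40/3) = 40/3 ≈ 13.3333

13.3333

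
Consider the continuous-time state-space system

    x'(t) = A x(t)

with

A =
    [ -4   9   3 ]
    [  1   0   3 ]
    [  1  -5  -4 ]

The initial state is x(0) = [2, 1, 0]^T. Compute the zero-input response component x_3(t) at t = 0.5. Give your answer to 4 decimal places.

-0.8868

det(sI - A) = s^3 - (tr A)s^2 + (M11 + M22 + M33)s - det A, where Mii is the 2×2 principal minor of A obtained by deleting row i and column i.
tr A = (-4) + 0 + (-4) = -8; M11 = 0·(-4) - 3·(-5) = 0 - (-15) = 15; M22 = (-4)·(-4) - 3·1 = 16 - 3 = 13; M33 = (-4)·0 - 9·1 = 0 - 9 = -9; sum of minors = 19.
det A = (-4)·(0·(-4) - 3·(-5)) - 9·(1·(-4) - 3·1) + 3·(1·(-5) - 0·1) = (-4)·15 - 9·(-7) + 3·(-5) = -12.
So p(s) = det(sI - A) = s^3 + 8s^2 + 19s + 12.
Rational-root test: any integer root divides 12. Testing small divisors, s = -1 works: p(-1) = -1 + 8 + (-19) + 12 = 0, so (s + 1) is a factor.
Dividing, p(s) = (s + 1)(s^2 + 7s + 12).
Factor s^2 + 7s + 12: two numbers with sum -7 and product 12 are -3 and -4, so s^2 + 7s + 12 = (s + 3)(s + 4).
Hence p(s) = (s + 1) (s + 3) (s + 4), with roots -4, -3, -1.
The eigenvalues -4, -3, -1 are distinct and real, so A is diagonalisable and x(t) = e^{At} x(0) = V diag(e^{λ_i t}) V^{-1} x(0), where the columns of V are the eigenvectors.
λ = -4: A - (-4)I = [[0, 9, 3], [1, 4, 3], [1, -5, 0]]. v must be orthogonal to every row; (row 1) × (row 2) = [15, 3, -9], so take v_1 = [5, 1, -3]^T.
λ = -3: A - (-3)I = [[-1, 9, 3], [1, 3, 3], [1, -5, -1]]. v must be orthogonal to every row; (row 1) × (row 2) = [18, 6, -12], so take v_2 = [3, 1, -2]^T.
λ = -1: A - (-1)I = [[-3, 9, 3], [1, 1, 3], [1, -5, -3]]. v must be orthogonal to every row; (row 1) × (row 2) = [24, 12, -12], so take v_3 = [2, 1, -1]^T.
V = [v_1 v_2 v_3] = [[5, 3, 2], [1, 1, 1], [-3, -2, -1]] has det V = 1, so V^{-1} = adj(V)/det V = [[1, -1, 1], [-2, 1, -3], [1, 1, 2]].
Modal coordinates z(0) = V^{-1} x(0): 1·2 + (-1)·1 + 1·0 = 1; (-2)·2 + 1·1 + (-3)·0 = -3; 1·2 + 1·1 + 2·0 = 3; so z(0) = [1, -3, 3]^T.
x_3(t) = Σ_i (v_i)_3 · z_i(0) · e^{λ_i t} (row 3 of V times the modal terms).
x_3(0.5) = (-3)·1·e^{-4·0.5} + (-2)·(-3)·e^{-3·0.5} + (-1)·3·e^{-1·0.5} = (-3)·0.135335 + 6·0.223130 + (-3)·0.606531 = -0.8868.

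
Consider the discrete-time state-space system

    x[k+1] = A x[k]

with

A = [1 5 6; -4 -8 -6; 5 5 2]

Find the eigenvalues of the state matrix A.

det(zI - A) = z^3 - (tr A)z^2 + (M11 + M22 + M33)z - det A, where Mii is the 2×2 principal minor of A obtained by deleting row i and column i.
tr A = 1 + (-8) + 2 = -5; M11 = (-8)·2 - (-6)·5 = -16 - (-30) = 14; M22 = 1·2 - 6·5 = 2 - 30 = -28; M33 = 1·(-8) - 5·(-4) = -8 - (-20) = 12; sum of minors = -2.
det A = 1·((-8)·2 - (-6)·5) - 5·((-4)·2 - (-6)·5) + 6·((-4)·5 - (-8)·5) = 1·14 - 5·22 + 6·20 = 24.
So p(z) = det(zI - A) = z^3 + 5z^2 - 2z - 24.
Rational-root test: any integer root divides -24. Testing small divisors, z = 2 works: p(2) = 8 + 20 + (-4) + (-24) = 0, so (z - 2) is a factor.
Dividing, p(z) = (z - 2)(z^2 + 7z + 12).
Factor z^2 + 7z + 12: two numbers with sum -7 and product 12 are -3 and -4, so z^2 + 7z + 12 = (z + 3)(z + 4).
Hence p(z) = (z - 2) (z + 3) (z + 4), with roots -4, -3, 2.

-4, -3, 2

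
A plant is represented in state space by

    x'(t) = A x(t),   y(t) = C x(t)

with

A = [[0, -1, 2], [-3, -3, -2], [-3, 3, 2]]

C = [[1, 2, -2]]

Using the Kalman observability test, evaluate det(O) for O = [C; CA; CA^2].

-2222

CA = [[0, -13, -6]]
CA^2 = [[57, 21, 14]]
Observability matrix O = [C; CA; CA^2] = [[1, 2, -2], [0, -13, -6], [57, 21, 14]]
Expanding along the first row, det(O) = 1·((-13)·14 - (-6)·21) - 2·(0·14 - (-6)·57) + (-2)·(0·21 - (-13)·57) = 1·(-56) - 2·342 + (-2)·741 = -2222
Since det(O) ≠ 0, rank(O) = 3 and the system is completely observable.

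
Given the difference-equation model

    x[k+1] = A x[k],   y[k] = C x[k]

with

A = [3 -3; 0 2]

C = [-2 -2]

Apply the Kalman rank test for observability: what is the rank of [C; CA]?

CA = [[-6, 2]]
Observability matrix O = [C; CA] = [[-2, -2], [-6, 2]]
det(O) = (-2)·2 - (-2)·(-6) = -4 - 12 = -16 ≠ 0, so rank(O) = 2.
rank(O) = 2 = n, so the pair (A, C) is completely observable.

2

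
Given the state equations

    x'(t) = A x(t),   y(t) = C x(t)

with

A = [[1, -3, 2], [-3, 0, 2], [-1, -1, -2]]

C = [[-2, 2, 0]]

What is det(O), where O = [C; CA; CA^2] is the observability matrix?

CA = [[-8, 6, 0]]
CA^2 = [[-26, 24, -4]]
Observability matrix O = [C; CA; CA^2] = [[-2, 2, 0], [-8, 6, 0], [-26, 24, -4]]
Expanding along the first row, det(O) = (-2)·(6·(-4) - 0·24) - 2·((-8)·(-4) - 0·(-26)) + 0·((-8)·24 - 6·(-26)) = (-2)·(-24) - 2·32 + 0·(-36) = -16
Since det(O) ≠ 0, rank(O) = 3 and the system is completely observable.

-16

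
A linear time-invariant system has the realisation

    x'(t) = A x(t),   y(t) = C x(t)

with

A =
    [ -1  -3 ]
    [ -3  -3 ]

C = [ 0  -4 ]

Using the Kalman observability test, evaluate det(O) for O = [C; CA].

CA = [[12, 12]]
Observability matrix O = [C; CA] = [[0, -4], [12, 12]]
det(O) = 0·12 - (-4)·12 = 0 - (-48) = 48
Since det(O) ≠ 0, rank(O) = 2 and the system is completely observable.

48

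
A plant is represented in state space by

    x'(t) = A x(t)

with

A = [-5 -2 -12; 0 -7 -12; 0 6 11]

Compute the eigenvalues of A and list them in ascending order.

-5, -1, 5

det(sI - A) = s^3 - (tr A)s^2 + (M11 + M22 + M33)s - det A, where Mii is the 2×2 principal minor of A obtained by deleting row i and column i.
tr A = (-5) + (-7) + 11 = -1; M11 = (-7)·11 - (-12)·6 = -77 - (-72) = -5; M22 = (-5)·11 - (-12)·0 = -55 - 0 = -55; M33 = (-5)·(-7) - (-2)·0 = 35 - 0 = 35; sum of minors = -25.
det A = (-5)·((-7)·11 - (-12)·6) - (-2)·(0·11 - (-12)·0) + (-12)·(0·6 - (-7)·0) = (-5)·(-5) - (-2)·0 + (-12)·0 = 25.
So p(s) = det(sI - A) = s^3 + s^2 - 25s - 25.
Rational-root test: any integer root divides -25. Testing small divisors, s = -1 works: p(-1) = -1 + 1 + 25 + (-25) = 0, so (s + 1) is a factor.
Dividing, p(s) = (s + 1)(s^2 - 25).
Factor s^2 - 25: two numbers with sum 0 and product -25 are 5 and -5, so s^2 - 25 = (s - 5)(s + 5).
Hence p(s) = (s - 5) (s + 1) (s + 5), with roots -5, -1, 5.
At least one eigenvalue has non-negative real part, so the system is not asymptotically stable.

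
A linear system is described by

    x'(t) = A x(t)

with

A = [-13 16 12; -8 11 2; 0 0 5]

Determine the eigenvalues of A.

-5, 3, 5

det(sI - A) = s^3 - (tr A)s^2 + (M11 + M22 + M33)s - det A, where Mii is the 2×2 principal minor of A obtained by deleting row i and column i.
tr A = (-13) + 11 + 5 = 3; M11 = 11·5 - 2·0 = 55 - 0 = 55; M22 = (-13)·5 - 12·0 = -65 - 0 = -65; M33 = (-13)·11 - 16·(-8) = -143 - (-128) = -15; sum of minors = -25.
det A = (-13)·(11·5 - 2·0) - 16·((-8)·5 - 2·0) + 12·((-8)·0 - 11·0) = (-13)·55 - 16·(-40) + 12·0 = -75.
So p(s) = det(sI - A) = s^3 - 3s^2 - 25s + 75.
Rational-root test: any integer root divides 75. Testing small divisors, s = 3 works: p(3) = 27 + (-27) + (-75) + 75 = 0, so (s - 3) is a factor.
Dividing, p(s) = (s - 3)(s^2 - 25).
Factor s^2 - 25: two numbers with sum 0 and product -25 are 5 and -5, so s^2 - 25 = (s - 5)(s + 5).
Hence p(s) = (s - 5) (s - 3) (s + 5), with roots -5, 3, 5.
At least one eigenvalue has non-negative real part, so the system is not asymptotically stable.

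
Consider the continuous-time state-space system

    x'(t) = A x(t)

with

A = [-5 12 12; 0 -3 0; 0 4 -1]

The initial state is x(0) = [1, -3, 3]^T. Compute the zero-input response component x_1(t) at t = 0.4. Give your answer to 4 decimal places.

det(sI - A) = s^3 - (tr A)s^2 + (M11 + M22 + M33)s - det A, where Mii is the 2×2 principal minor of A obtained by deleting row i and column i.
tr A = (-5) + (-3) + (-1) = -9; M11 = (-3)·(-1) - 0·4 = 3 - 0 = 3; M22 = (-5)·(-1) - 12·0 = 5 - 0 = 5; M33 = (-5)·(-3) - 12·0 = 15 - 0 = 15; sum of minors = 23.
det A = (-5)·((-3)·(-1) - 0·4) - 12·(0·(-1) - 0·0) + 12·(0·4 - (-3)·0) = (-5)·3 - 12·0 + 12·0 = -15.
So p(s) = det(sI - A) = s^3 + 9s^2 + 23s + 15.
Rational-root test: any integer root divides 15. Testing small divisors, s = -1 works: p(-1) = -1 + 9 + (-23) + 15 = 0, so (s + 1) is a factor.
Dividing, p(s) = (s + 1)(s^2 + 8s + 15).
Factor s^2 + 8s + 15: two numbers with sum -8 and product 15 are -3 and -5, so s^2 + 8s + 15 = (s + 3)(s + 5).
Hence p(s) = (s + 1) (s + 3) (s + 5), with roots -5, -3, -1.
The eigenvalues -5, -3, -1 are distinct and real, so A is diagonalisable and x(t) = e^{At} x(0) = V diag(e^{λ_i t}) V^{-1} x(0), where the columns of V are the eigenvectors.
λ = -5: A - (-5)I = [[0, 12, 12], [0, 2, 0], [0, 4, 4]]. v must be orthogonal to every row; (row 1) × (row 2) = [-24, 0, 0], so take v_1 = [1, 0, 0]^T.
λ = -3: A - (-3)I = [[-2, 12, 12], [0, 0, 0], [0, 4, 2]]. v must be orthogonal to every row; (row 1) × (row 3) = [-24, 4, -8], so take v_2 = [-6, 1, -2]^T.
λ = -1: A - (-1)I = [[-4, 12, 12], [0, -2, 0], [0, 4, 0]]. v must be orthogonal to every row; (row 1) × (row 2) = [24, 0, 8], so take v_3 = [3, 0, 1]^T.
V = [v_1 v_2 v_3] = [[1, -6, 3], [0, 1, 0], [0, -2, 1]] has det V = 1, so V^{-1} = adj(V)/det V = [[1, 0, -3], [0, 1, 0], [0, 2, 1]].
Modal coordinates z(0) = V^{-1} x(0): 1·1 + 0·(-3) + (-3)·3 = -8; 0·1 + 1·(-3) + 0·3 = -3; 0·1 + 2·(-3) + 1·3 = -3; so z(0) = [-8, -3, -3]^T.
x_1(t) = Σ_i (v_i)_1 · z_i(0) · e^{λ_i t} (row 1 of V times the modal terms).
x_1(0.4) = 1·(-8)·e^{-5·0.4} + (-6)·(-3)·e^{-3·0.4} + 3·(-3)·e^{-1·0.4} = (-8)·0.135335 + 18·0.301194 + (-9)·0.670320 = -1.6941.

-1.6941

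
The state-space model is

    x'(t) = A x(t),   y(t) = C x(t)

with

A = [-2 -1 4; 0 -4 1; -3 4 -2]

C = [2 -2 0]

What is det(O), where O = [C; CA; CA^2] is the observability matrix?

-16

CA = [[-4, 6, 6]]
CA^2 = [[-10, 4, -22]]
Observability matrix O = [C; CA; CA^2] = [[2, -2, 0], [-4, 6, 6], [-10, 4, -22]]
Expanding along the first row, det(O) = 2·(6·(-22) - 6·4) - (-2)·((-4)·(-22) - 6·(-10)) + 0·((-4)·4 - 6·(-10)) = 2·(-156) - (-2)·148 + 0·44 = -16
Since det(O) ≠ 0, rank(O) = 3 and the system is completely observable.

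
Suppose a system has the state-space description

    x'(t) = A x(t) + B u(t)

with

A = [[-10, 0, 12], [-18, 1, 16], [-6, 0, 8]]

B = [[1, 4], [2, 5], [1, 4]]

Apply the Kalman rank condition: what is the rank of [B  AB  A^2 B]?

2

AB = [[2, 8], [0, -3], [2, 8]]
A^2B = [[4, 16], [-4, -19], [4, 16]]
Controllability matrix C = [B  AB  A^2B] = [[1, 4, 2, 8, 4, 16], [2, 5, 0, -3, -4, -19], [1, 4, 2, 8, 4, 16]]
The rows r1, r2, r3 of C are linearly dependent: -r1 + r3 = 0 (check each entry), so rank(C) ≤ 2.
The 2×2 minor from rows 1, 2, columns 1, 2 is 1·5 - 4·2 = 5 - 8 = -3 ≠ 0, so rank(C) = 2.
rank(C) = 2 < n = 3, so the pair (A, B) is not completely controllable.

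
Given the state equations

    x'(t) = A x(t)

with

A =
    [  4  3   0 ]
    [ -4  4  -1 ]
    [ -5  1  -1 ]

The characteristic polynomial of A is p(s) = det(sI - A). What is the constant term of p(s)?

9

Expand det(sI - A) for the 3×3 matrix.
p(s) = s^3 - 7s^2 + 21s + 9.
(Check: constant term = det(-A) = (-1)^3 det A = 9; coefficient of s^2 = -tr A = -7.)
The constant term is 9.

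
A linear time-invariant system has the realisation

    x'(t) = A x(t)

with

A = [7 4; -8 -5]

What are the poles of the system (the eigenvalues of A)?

-1, 3

det(sI - A) = s^2 - (tr A)s + det A, with tr A = 7 + (-5) = 2 and det A = 7·(-5) - 4·(-8) = -35 - (-32) = -3.
So p(s) = det(sI - A) = s^2 - 2s - 3.
Factor s^2 - 2s - 3: two numbers with sum 2 and product -3 are 3 and -1, so s^2 - 2s - 3 = (s - 3)(s + 1).
Hence p(s) = (s - 3) (s + 1), with roots -1, 3.
At least one eigenvalue has non-negative real part, so the system is not asymptotically stable.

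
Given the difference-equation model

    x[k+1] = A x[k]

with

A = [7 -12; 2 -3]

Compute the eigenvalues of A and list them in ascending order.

1, 3

det(zI - A) = z^2 - (tr A)z + det A, with tr A = 7 + (-3) = 4 and det A = 7·(-3) - (-12)·2 = -21 - (-24) = 3.
So p(z) = det(zI - A) = z^2 - 4z + 3.
Factor z^2 - 4z + 3: two numbers with sum 4 and product 3 are 3 and 1, so z^2 - 4z + 3 = (z - 3)(z - 1).
Hence p(z) = (z - 3) (z - 1), with roots 1, 3.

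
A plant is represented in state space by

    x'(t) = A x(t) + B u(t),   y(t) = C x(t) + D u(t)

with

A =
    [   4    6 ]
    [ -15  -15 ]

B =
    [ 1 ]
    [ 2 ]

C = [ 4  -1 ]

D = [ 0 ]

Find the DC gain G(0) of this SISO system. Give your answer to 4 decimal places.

G(0) = C(-A)^{-1}B + D = -C A^{-1} B + D.
det A = 30, so A^{-1} = (1/30)·adj(A) = [[-1/2, -1/5], [1/2, 2/15]]
A^{-1} B = [-9/10, 23/30]^T
C A^{-1} B = -131/30
G(0) = D - C A^{-1} B = 0 - (-131/30) = 131/30 ≈ 4.3667

4.3667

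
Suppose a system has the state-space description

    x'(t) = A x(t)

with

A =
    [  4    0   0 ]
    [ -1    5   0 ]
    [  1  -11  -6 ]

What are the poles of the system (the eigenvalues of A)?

-6, 4, 5

det(sI - A) = s^3 - (tr A)s^2 + (M11 + M22 + M33)s - det A, where Mii is the 2×2 principal minor of A obtained by deleting row i and column i.
tr A = 4 + 5 + (-6) = 3; M11 = 5·(-6) - 0·(-11) = -30 - 0 = -30; M22 = 4·(-6) - 0·1 = -24 - 0 = -24; M33 = 4·5 - 0·(-1) = 20 - 0 = 20; sum of minors = -34.
det A = 4·(5·(-6) - 0·(-11)) - 0·((-1)·(-6) - 0·1) + 0·((-1)·(-11) - 5·1) = 4·(-30) - 0·6 + 0·6 = -120.
So p(s) = det(sI - A) = s^3 - 3s^2 - 34s + 120.
Rational-root test: any integer root divides 120. Testing small divisors, s = 4 works: p(4) = 64 + (-48) + (-136) + 120 = 0, so (s - 4) is a factor.
Dividing, p(s) = (s - 4)(s^2 + s - 30).
Factor s^2 + s - 30: two numbers with sum -1 and product -30 are 5 and -6, so s^2 + s - 30 = (s - 5)(s + 6).
Hence p(s) = (s - 5) (s - 4) (s + 6), with roots -6, 4, 5.
At least one eigenvalue has non-negative real part, so the system is not asymptotically stable.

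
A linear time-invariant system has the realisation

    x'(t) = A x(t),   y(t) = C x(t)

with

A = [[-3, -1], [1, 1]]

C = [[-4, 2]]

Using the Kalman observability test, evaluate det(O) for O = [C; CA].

-52

CA = [[14, 6]]
Observability matrix O = [C; CA] = [[-4, 2], [14, 6]]
det(O) = (-4)·6 - 2·14 = -24 - 28 = -52
Since det(O) ≠ 0, rank(O) = 2 and the system is completely observable.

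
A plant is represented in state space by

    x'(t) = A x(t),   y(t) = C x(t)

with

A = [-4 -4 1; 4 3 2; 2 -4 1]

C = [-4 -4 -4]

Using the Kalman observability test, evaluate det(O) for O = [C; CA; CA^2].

4736

CA = [[-8, 20, -16]]
CA^2 = [[80, 156, 16]]
Observability matrix O = [C; CA; CA^2] = [[-4, -4, -4], [-8, 20, -16], [80, 156, 16]]
Expanding along the first row, det(O) = (-4)·(20·16 - (-16)·156) - (-4)·((-8)·16 - (-16)·80) + (-4)·((-8)·156 - 20·80) = (-4)·2816 - (-4)·1152 + (-4)·(-2848) = 4736
Since det(O) ≠ 0, rank(O) = 3 and the system is completely observable.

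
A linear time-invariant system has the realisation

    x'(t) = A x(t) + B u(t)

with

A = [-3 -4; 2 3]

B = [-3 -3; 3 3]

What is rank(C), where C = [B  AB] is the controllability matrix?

1

AB = [[-3, -3], [3, 3]]
Controllability matrix C = [B  AB] = [[-3, -3, -3, -3], [3, 3, 3, 3]]
Every column of C is a scalar multiple of column 1 = [-3, 3] (multipliers 1, 1, 1, 1), so the columns span a one-dimensional space.
C ≠ 0, hence rank(C) = 1.
rank(C) = 1 < n = 2, so the pair (A, B) is not completely controllable.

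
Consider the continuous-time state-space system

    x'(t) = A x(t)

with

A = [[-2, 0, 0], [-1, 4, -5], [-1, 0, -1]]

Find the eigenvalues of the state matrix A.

det(sI - A) = s^3 - (tr A)s^2 + (M11 + M22 + M33)s - det A, where Mii is the 2×2 principal minor of A obtained by deleting row i and column i.
tr A = (-2) + 4 + (-1) = 1; M11 = 4·(-1) - (-5)·0 = -4 - 0 = -4; M22 = (-2)·(-1) - 0·(-1) = 2 - 0 = 2; M33 = (-2)·4 - 0·(-1) = -8 - 0 = -8; sum of minors = -10.
det A = (-2)·(4·(-1) - (-5)·0) - 0·((-1)·(-1) - (-5)·(-1)) + 0·((-1)·0 - 4·(-1)) = (-2)·(-4) - 0·(-4) + 0·4 = 8.
So p(s) = det(sI - A) = s^3 - s^2 - 10s - 8.
Rational-root test: any integer root divides -8. Testing small divisors, s = -1 works: p(-1) = -1 + (-1) + 10 + (-8) = 0, so (s + 1) is a factor.
Dividing, p(s) = (s + 1)(s^2 - 2s - 8).
Factor s^2 - 2s - 8: two numbers with sum 2 and product -8 are 4 and -2, so s^2 - 2s - 8 = (s - 4)(s + 2).
Hence p(s) = (s - 4) (s + 1) (s + 2), with roots -2, -1, 4.
At least one eigenvalue has non-negative real part, so the system is not asymptotically stable.

-2, -1, 4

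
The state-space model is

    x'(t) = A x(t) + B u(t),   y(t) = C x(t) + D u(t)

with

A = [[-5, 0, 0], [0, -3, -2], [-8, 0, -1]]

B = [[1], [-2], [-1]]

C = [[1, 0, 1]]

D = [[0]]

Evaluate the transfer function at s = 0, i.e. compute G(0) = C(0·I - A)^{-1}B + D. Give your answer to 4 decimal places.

-2.4000

G(0) = C(-A)^{-1}B + D = -C A^{-1} B + D.
det A = -15, so A^{-1} = (1/-15)·adj(A) = [[-1/5, 0, 0], [-16/15, -1/3, 2/3], [8/5, 0, -1]]
A^{-1} B = [-1/5, -16/15, 13/5]^T
C A^{-1} B = 12/5
G(0) = D - C A^{-1} B = 0 - (12/5) = -12/5 ≈ -2.4000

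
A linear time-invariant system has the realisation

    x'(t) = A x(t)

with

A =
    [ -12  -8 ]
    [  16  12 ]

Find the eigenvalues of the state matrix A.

det(sI - A) = s^2 - (tr A)s + det A, with tr A = (-12) + 12 = 0 and det A = (-12)·12 - (-8)·16 = -144 - (-128) = -16.
So p(s) = det(sI - A) = s^2 - 16.
Factor s^2 - 16: two numbers with sum 0 and product -16 are 4 and -4, so s^2 - 16 = (s - 4)(s + 4).
Hence p(s) = (s - 4) (s + 4), with roots -4, 4.
At least one eigenvalue has non-negative real part, so the system is not asymptotically stable.

-4, 4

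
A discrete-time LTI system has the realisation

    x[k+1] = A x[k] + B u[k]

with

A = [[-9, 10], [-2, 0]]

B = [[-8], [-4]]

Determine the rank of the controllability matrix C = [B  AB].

AB = [[32], [16]]
Controllability matrix C = [B  AB] = [[-8, 32], [-4, 16]]
Every column of C is a scalar multiple of column 1 = [-8, -4] (multipliers 1, -4), so the columns span a one-dimensional space.
C ≠ 0, hence rank(C) = 1.
rank(C) = 1 < n = 2, so the pair (A, B) is not completely controllable.

1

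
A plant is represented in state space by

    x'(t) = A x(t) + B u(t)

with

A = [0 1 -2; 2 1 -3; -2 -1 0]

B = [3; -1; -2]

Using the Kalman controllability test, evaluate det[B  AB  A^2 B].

243

AB = [[3], [11], [-5]]
A^2B = [[21], [32], [-17]]
Controllability matrix C = [B  AB  A^2B] = [[3, 3, 21], [-1, 11, 32], [-2, -5, -17]]
Expanding along the first row, det(C) = 3·(11·(-17) - 32·(-5)) - 3·((-1)·(-17) - 32·(-2)) + 21·((-1)·(-5) - 11·(-2)) = 3·(-27) - 3·81 + 21·27 = 243
Since det(C) ≠ 0, rank(C) = 3 and the system is completely controllable.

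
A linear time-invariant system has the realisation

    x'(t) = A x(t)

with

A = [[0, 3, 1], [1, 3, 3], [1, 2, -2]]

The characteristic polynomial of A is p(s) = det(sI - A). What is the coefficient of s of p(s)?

-16

Expand det(sI - A) for the 3×3 matrix.
p(s) = s^3 - s^2 - 16s - 14.
(Check: constant term = det(-A) = (-1)^3 det A = -14; coefficient of s^2 = -tr A = -1.)
The coefficient of s is -16.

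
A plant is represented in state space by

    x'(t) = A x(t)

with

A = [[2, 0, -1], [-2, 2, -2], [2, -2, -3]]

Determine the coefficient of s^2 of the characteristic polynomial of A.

-1

Expand det(sI - A) for the 3×3 matrix.
p(s) = s^3 - s^2 - 10s + 20.
(Check: constant term = det(-A) = (-1)^3 det A = 20; coefficient of s^2 = -tr A = -1.)
The coefficient of s^2 is -1.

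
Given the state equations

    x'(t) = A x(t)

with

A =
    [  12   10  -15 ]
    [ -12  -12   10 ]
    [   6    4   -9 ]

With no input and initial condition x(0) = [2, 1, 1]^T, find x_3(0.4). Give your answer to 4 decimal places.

1.4895

det(sI - A) = s^3 - (tr A)s^2 + (M11 + M22 + M33)s - det A, where Mii is the 2×2 principal minor of A obtained by deleting row i and column i.
tr A = 12 + (-12) + (-9) = -9; M11 = (-12)·(-9) - 10·4 = 108 - 40 = 68; M22 = 12·(-9) - (-15)·6 = -108 - (-90) = -18; M33 = 12·(-12) - 10·(-12) = -144 - (-120) = -24; sum of minors = 26.
det A = 12·((-12)·(-9) - 10·4) - 10·((-12)·(-9) - 10·6) + (-15)·((-12)·4 - (-12)·6) = 12·68 - 10·48 + (-15)·24 = -24.
So p(s) = det(sI - A) = s^3 + 9s^2 + 26s + 24.
Rational-root test: any integer root divides 24. Testing small divisors, s = -2 works: p(-2) = -8 + 36 + (-52) + 24 = 0, so (s + 2) is a factor.
Dividing, p(s) = (s + 2)(s^2 + 7s + 12).
Factor s^2 + 7s + 12: two numbers with sum -7 and product 12 are -3 and -4, so s^2 + 7s + 12 = (s + 3)(s + 4).
Hence p(s) = (s + 2) (s + 3) (s + 4), with roots -4, -3, -2.
The eigenvalues -4, -3, -2 are distinct and real, so A is diagonalisable and x(t) = e^{At} x(0) = V diag(e^{λ_i t}) V^{-1} x(0), where the columns of V are the eigenvectors.
λ = -4: A - (-4)I = [[16, 10, -15], [-12, -8, 10], [6, 4, -5]]. v must be orthogonal to every row; (row 1) × (row 2) = [-20, 20, -8], so take v_1 = [-5, 5, -2]^T.
λ = -3: A - (-3)I = [[15, 10, -15], [-12, -9, 10], [6, 4, -6]]. v must be orthogonal to every row; (row 1) × (row 2) = [-35, 30, -15], so take v_2 = [7, -6, 3]^T.
λ = -2: A - (-2)I = [[14, 10, -15], [-12, -10, 10], [6, 4, -7]]. v must be orthogonal to every row; (row 1) × (row 2) = [-50, 40, -20], so take v_3 = [-5, 4, -2]^T.
V = [v_1 v_2 v_3] = [[-5, 7, -5], [5, -6, 4], [-2, 3, -2]] has det V = -1, so V^{-1} = adj(V)/det V = [[0, 1, 2], [-2, 0, 5], [-3, -1, 5]].
Modal coordinates z(0) = V^{-1} x(0): 0·2 + 1·1 + 2·1 = 3; (-2)·2 + 0·1 + 5·1 = 1; (-3)·2 + (-1)·1 + 5·1 = -2; so z(0) = [3, 1, -2]^T.
x_3(t) = Σ_i (v_i)_3 · z_i(0) · e^{λ_i t} (row 3 of V times the modal terms).
x_3(0.4) = (-2)·3·e^{-4·0.4} + 3·1·e^{-3·0.4} + (-2)·(-2)·e^{-2·0.4} = (-6)·0.201897 + 3·0.301194 + 4·0.449329 = 1.4895.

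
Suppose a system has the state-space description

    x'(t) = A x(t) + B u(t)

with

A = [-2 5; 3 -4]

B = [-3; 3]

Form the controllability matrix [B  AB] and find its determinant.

0

AB = [[21], [-21]]
Controllability matrix C = [B  AB] = [[-3, 21], [3, -21]]
det(C) = (-3)·(-21) - 21·3 = 63 - 63 = 0
Since det(C) = 0, rank(C) < 2 and the system is not completely controllable.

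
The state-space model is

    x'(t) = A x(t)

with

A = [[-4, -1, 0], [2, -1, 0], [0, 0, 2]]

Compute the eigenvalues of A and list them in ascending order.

det(sI - A) = s^3 - (tr A)s^2 + (M11 + M22 + M33)s - det A, where Mii is the 2×2 principal minor of A obtained by deleting row i and column i.
tr A = (-4) + (-1) + 2 = -3; M11 = (-1)·2 - 0·0 = -2 - 0 = -2; M22 = (-4)·2 - 0·0 = -8 - 0 = -8; M33 = (-4)·(-1) - (-1)·2 = 4 - (-2) = 6; sum of minors = -4.
det A = (-4)·((-1)·2 - 0·0) - (-1)·(2·2 - 0·0) + 0·(2·0 - (-1)·0) = (-4)·(-2) - (-1)·4 + 0·0 = 12.
So p(s) = det(sI - A) = s^3 + 3s^2 - 4s - 12.
Rational-root test: any integer root divides -12. Testing small divisors, s = -2 works: p(-2) = -8 + 12 + 8 + (-12) = 0, so (s + 2) is a factor.
Dividing, p(s) = (s + 2)(s^2 + s - 6).
Factor s^2 + s - 6: two numbers with sum -1 and product -6 are 2 and -3, so s^2 + s - 6 = (s - 2)(s + 3).
Hence p(s) = (s - 2) (s + 2) (s + 3), with roots -3, -2, 2.
At least one eigenvalue has non-negative real part, so the system is not asymptotically stable.

-3, -2, 2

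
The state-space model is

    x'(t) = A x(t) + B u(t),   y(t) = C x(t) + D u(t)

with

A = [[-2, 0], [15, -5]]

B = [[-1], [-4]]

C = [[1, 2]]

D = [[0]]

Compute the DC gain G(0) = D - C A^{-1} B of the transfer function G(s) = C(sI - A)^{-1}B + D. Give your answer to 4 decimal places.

-5.1000

G(0) = C(-A)^{-1}B + D = -C A^{-1} B + D.
det A = 10, so A^{-1} = (1/10)·adj(A) = [[-1/2, 0], [-3/2, -1/5]]
A^{-1} B = [1/2, 23/10]^T
C A^{-1} B = 51/10
G(0) = D - C A^{-1} B = 0 - (51/10) = -51/10 ≈ -5.1000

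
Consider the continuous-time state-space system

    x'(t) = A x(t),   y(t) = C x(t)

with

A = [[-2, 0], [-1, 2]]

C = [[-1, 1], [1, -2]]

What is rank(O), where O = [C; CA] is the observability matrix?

CA = [[1, 2], [0, -4]]
Observability matrix O = [C; CA] = [[-1, 1], [1, -2], [1, 2], [0, -4]]
Take the 2×2 submatrix of O formed by rows 1, 2: [[-1, 1], [1, -2]]. Its determinant is (-1)·(-2) - 1·1 = 2 - 1 = 1 ≠ 0.
So rank(O) ≥ 2; since O has 2 columns, rank(O) = 2.
rank(O) = 2 = n, so the pair (A, C) is completely observable.

2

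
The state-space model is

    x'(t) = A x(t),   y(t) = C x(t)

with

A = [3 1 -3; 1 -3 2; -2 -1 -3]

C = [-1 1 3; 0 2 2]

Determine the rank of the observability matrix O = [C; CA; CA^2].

3

CA = [[-8, -7, -4], [-2, -8, -2]]
CA^2 = [[-23, 17, 22], [-10, 24, -4]]
Observability matrix O = [C; CA; CA^2] = [[-1, 1, 3], [0, 2, 2], [-8, -7, -4], [-2, -8, -2], [-23, 17, 22], [-10, 24, -4]]
Take the 3×3 submatrix of O formed by rows 1, 2, 3: [[-1, 1, 3], [0, 2, 2], [-8, -7, -4]]. Its determinant is (-1)·(2·(-4) - 2·(-7)) - 1·(0·(-4) - 2·(-8)) + 3·(0·(-7) - 2·(-8)) = (-1)·6 - 1·16 + 3·16 = 26 ≠ 0.
So rank(O) ≥ 3; since O has 3 columns, rank(O) = 3.
rank(O) = 3 = n, so the pair (A, C) is completely observable.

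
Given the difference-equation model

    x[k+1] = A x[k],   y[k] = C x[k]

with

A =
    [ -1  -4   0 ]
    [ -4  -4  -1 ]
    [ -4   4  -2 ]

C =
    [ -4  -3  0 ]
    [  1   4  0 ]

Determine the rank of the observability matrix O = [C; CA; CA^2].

3

CA = [[16, 28, 3], [-17, -20, -4]]
CA^2 = [[-140, -164, -34], [113, 132, 28]]
Observability matrix O = [C; CA; CA^2] = [[-4, -3, 0], [1, 4, 0], [16, 28, 3], [-17, -20, -4], [-140, -164, -34], [113, 132, 28]]
Take the 3×3 submatrix of O formed by rows 1, 2, 3: [[-4, -3, 0], [1, 4, 0], [16, 28, 3]]. Its determinant is (-4)·(4·3 - 0·28) - (-3)·(1·3 - 0·16) + 0·(1·28 - 4·16) = (-4)·12 - (-3)·3 + 0·(-36) = -39 ≠ 0.
So rank(O) ≥ 3; since O has 3 columns, rank(O) = 3.
rank(O) = 3 = n, so the pair (A, C) is completely observable.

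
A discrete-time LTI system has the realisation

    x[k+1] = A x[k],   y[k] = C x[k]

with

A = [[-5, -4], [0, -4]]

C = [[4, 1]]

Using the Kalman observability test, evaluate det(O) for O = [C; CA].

CA = [[-20, -20]]
Observability matrix O = [C; CA] = [[4, 1], [-20, -20]]
det(O) = 4·(-20) - 1·(-20) = -80 - (-20) = -60
Since det(O) ≠ 0, rank(O) = 2 and the system is completely observable.

-60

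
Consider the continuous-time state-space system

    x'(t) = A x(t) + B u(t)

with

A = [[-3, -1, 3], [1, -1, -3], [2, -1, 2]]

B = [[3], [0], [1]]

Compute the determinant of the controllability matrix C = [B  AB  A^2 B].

AB = [[-6], [0], [8]]
A^2B = [[42], [-30], [4]]
Controllability matrix C = [B  AB  A^2B] = [[3, -6, 42], [0, 0, -30], [1, 8, 4]]
Expanding along the first row, det(C) = 3·(0·4 - (-30)·8) - (-6)·(0·4 - (-30)·1) + 42·(0·8 - 0·1) = 3·240 - (-6)·30 + 42·0 = 900
Since det(C) ≠ 0, rank(C) = 3 and the system is completely controllable.

900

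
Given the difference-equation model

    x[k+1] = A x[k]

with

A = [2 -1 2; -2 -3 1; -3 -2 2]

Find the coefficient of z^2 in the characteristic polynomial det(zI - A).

-1

Expand det(zI - A) for the 3×3 matrix.
p(z) = z^3 - z^2 - 2z + 19.
(Check: constant term = det(-A) = (-1)^3 det A = 19; coefficient of z^2 = -tr A = -1.)
The coefficient of z^2 is -1.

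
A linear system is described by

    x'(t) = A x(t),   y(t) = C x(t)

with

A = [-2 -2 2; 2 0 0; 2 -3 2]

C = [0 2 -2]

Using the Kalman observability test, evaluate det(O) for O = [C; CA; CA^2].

CA = [[0, 6, -4]]
CA^2 = [[4, 12, -8]]
Observability matrix O = [C; CA; CA^2] = [[0, 2, -2], [0, 6, -4], [4, 12, -8]]
Expanding along the first row, det(O) = 0·(6·(-8) - (-4)·12) - 2·(0·(-8) - (-4)·4) + (-2)·(0·12 - 6·4) = 0·0 - 2·16 + (-2)·(-24) = 16
Since det(O) ≠ 0, rank(O) = 3 and the system is completely observable.

16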